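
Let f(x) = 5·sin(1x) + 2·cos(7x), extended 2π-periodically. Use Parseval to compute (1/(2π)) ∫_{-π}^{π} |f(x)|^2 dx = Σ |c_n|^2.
Σ |c_n|^2 = 29/2

Expand |f|^2 and use orthogonality of {sin(nx), cos(mx)} on [-π, π]:
  ∫_{-π}^{π} sin(nx)^2 dx = π, ∫ cos(mx)^2 dx = π, and cross terms integrate to 0.
So ∫_{-π}^{π} f(x)^2 dx = 5^2 · π + 2^2 · π = (25 + 4)π.
Divide by 2π: (25 + 4)/2 = 29/2.
By Parseval, this equals Σ |c_n|^2.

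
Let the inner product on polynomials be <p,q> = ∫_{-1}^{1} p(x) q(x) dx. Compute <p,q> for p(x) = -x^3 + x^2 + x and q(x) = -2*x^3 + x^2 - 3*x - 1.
<p,q> = -136/105

Expand the product: p(x)·q(x) = 2*x^6 - 3*x^5 + 2*x^4 - x^3 - 4*x^2 - x.
∫_{-1}^{1} of each monomial x^k gives [2/(k+1) if k even, 0 if k odd]. Integrating term-by-term (or equivalently evaluating the antiderivative F(x) = 2*x^7/7 - x^6/2 + 2*x^5/5 - x^4/4 - 4*x^3/3 - x^2/2 at the endpoints):
  F(1) − F(−1) = -797/420 − (-253/420) = -136/105.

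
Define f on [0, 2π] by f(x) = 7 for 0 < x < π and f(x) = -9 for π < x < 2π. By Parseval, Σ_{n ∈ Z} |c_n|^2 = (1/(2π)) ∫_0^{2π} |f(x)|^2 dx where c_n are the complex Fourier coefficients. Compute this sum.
Σ |c_n|^2 = 65

Parseval equates the L^2 energy of f (normalised by 1/(2π)) with the ℓ^2 sum of its Fourier coefficients: (1/(2π)) ∫_0^{2π} |f|^2 = Σ |c_n|^2.
Compute the left side: (1/(2π)) [∫_0^π 7^2 dx + ∫_π^{2π} (-9)^2 dx] = (1/(2π)) · (49π + 81π) = (49 + 81)/2 = 65.
So Σ_{n ∈ Z} |c_n|^2 = 65.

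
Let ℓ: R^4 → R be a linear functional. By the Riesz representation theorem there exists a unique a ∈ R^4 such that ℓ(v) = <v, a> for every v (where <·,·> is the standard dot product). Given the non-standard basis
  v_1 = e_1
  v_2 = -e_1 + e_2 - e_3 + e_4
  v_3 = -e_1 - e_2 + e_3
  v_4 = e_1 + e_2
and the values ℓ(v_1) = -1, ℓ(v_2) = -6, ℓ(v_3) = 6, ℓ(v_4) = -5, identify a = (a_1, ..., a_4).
a = (-1, -4, 1, -2)

Write a = (a_1, ..., a_4) in the standard basis. For each basis vector v_i, ℓ(v_i) = <v_i, a> is a linear equation in the a_j's. Collect the n equations into a matrix system V a = ℓ, where row i of V is v_i (expressed in the standard basis). Since V is invertible (lower-triangular with 1s on the diagonal, up to permutation), solve by back-substitution:
  V =
[[1, 0, 0, 0],
 [-1, 1, -1, 1],
 [-1, -1, 1, 0],
 [1, 1, 0, 0]]
  V a = (-1, -6, 6, -5)
Solving gives a = (-1, -4, 1, -2).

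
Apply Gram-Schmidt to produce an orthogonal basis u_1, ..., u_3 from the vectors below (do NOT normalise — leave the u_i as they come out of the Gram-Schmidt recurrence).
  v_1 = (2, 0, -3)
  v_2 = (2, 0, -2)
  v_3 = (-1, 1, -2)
Orthogonal basis:
  u_1 = (2, 0, -3)
  u_2 = (6/13, 0, 4/13)
  u_3 = (0, 1, 0)

Apply the Gram-Schmidt recurrence
  u_1 = v_1
  u_i = v_i − Σ_{j<i} ((v_i · u_j) / (u_j · u_j)) · u_j.

Step by step this gives:
  u_1 = (2, 0, -3)
  u_2 = (6/13, 0, 4/13)
  u_3 = (0, 1, 0)

Orthogonality check:
  u_2 · u_1 = 0 (should be 0)
  u_3 · u_1 = 0 (should be 0)
  u_3 · u_2 = 0 (should be 0)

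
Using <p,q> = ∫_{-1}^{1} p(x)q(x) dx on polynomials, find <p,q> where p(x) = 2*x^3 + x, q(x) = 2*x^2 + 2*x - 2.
<p,q> = 44/15

Expand the product: p(x)·q(x) = 4*x^5 + 4*x^4 - 2*x^3 + 2*x^2 - 2*x.
∫_{-1}^{1} of each monomial x^k gives [2/(k+1) if k even, 0 if k odd]. Integrating term-by-term (or equivalently evaluating the antiderivative F(x) = 2*x^6/3 + 4*x^5/5 - x^4/2 + 2*x^3/3 - x^2 at the endpoints):
  F(1) − F(−1) = 19/30 − (-23/10) = 44/15.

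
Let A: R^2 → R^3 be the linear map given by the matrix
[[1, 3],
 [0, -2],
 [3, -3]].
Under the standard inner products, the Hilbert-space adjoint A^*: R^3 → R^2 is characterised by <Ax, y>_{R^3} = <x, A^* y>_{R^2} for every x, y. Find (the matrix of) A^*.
A^* = A^T =
[[1, 0, 3],
 [3, -2, -3]]

For real matrices with standard dot products, the defining identity <Ax, y> = <x, A^* y> gives (Ax)^T y = x^T (A^*) y, i.e. x^T A^T y = x^T (A^*) y. Since this holds for all x, y, we must have A^* = A^T. Therefore
A^* =
[[1, 0, 3],
 [3, -2, -3]].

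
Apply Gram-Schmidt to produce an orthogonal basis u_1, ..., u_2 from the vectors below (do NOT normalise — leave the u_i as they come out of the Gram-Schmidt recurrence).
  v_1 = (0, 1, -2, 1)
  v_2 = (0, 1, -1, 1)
Orthogonal basis:
  u_1 = (0, 1, -2, 1)
  u_2 = (0, 1/3, 1/3, 1/3)

Apply the Gram-Schmidt recurrence
  u_1 = v_1
  u_i = v_i − Σ_{j<i} ((v_i · u_j) / (u_j · u_j)) · u_j.

Step by step this gives:
  u_1 = (0, 1, -2, 1)
  u_2 = (0, 1/3, 1/3, 1/3)

Orthogonality check:
  u_2 · u_1 = 0 (should be 0)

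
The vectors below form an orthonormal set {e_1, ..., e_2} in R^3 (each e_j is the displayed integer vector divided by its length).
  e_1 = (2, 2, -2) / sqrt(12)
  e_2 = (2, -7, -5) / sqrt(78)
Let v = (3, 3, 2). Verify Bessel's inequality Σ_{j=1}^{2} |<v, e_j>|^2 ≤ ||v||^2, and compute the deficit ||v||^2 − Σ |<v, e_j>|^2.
Σ |<v, e_j>|^2 = 347/26; ||v||^2 = 22; deficit = 225/26

Write each e_j = u_j / sqrt(<u_j, u_j>) where u_j is the displayed integer vector. Then <v, e_j> = <v, u_j> / sqrt(<u_j, u_j>), so |<v, e_j>|^2 = <v, u_j>^2 / <u_j, u_j>.
Coefficients: <v, e_1> = 8/sqrt(12), <v, e_2> = -25/sqrt(78).
Square and sum: Σ |<v, e_j>|^2 = 347/26.
Compute ||v||^2 = v·v = 22.
Deficit = 22 − 347/26 = 225/26 ≥ 0, confirming Bessel's inequality. (The deficit equals ||v − Σ <v,e_j> e_j||^2, the squared distance from v to span{e_j}.)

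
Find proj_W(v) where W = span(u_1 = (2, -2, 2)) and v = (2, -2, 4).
proj_W(v) = (8/3, -8/3, 8/3)

Set up U = [u_1 | ... | u_1] ∈ R^(3×1). The projector onto W = col(U) is P = U (U^T U)^(-1) U^T.
Compute U^T U =
  [12],
and U^T v = (16).
Solve U^T U · c = U^T v for the coefficients: c = (4/3). The projection is proj_W(v) = U c.
Check: (v - proj_W(v)) · u_1 = 0  (should be 0).
Result: proj_W(v) = (8/3, -8/3, 8/3).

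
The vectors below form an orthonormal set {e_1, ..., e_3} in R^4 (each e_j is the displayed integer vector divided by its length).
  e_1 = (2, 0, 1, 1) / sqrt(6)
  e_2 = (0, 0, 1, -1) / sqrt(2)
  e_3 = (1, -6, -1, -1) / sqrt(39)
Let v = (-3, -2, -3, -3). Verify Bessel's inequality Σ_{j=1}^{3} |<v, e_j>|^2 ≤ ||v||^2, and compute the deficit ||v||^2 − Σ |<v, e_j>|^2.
Σ |<v, e_j>|^2 = 387/13; ||v||^2 = 31; deficit = 16/13

Write each e_j = u_j / sqrt(<u_j, u_j>) where u_j is the displayed integer vector. Then <v, e_j> = <v, u_j> / sqrt(<u_j, u_j>), so |<v, e_j>|^2 = <v, u_j>^2 / <u_j, u_j>.
Coefficients: <v, e_1> = -12/sqrt(6), <v, e_2> = 0/sqrt(2), <v, e_3> = 15/sqrt(39).
Square and sum: Σ |<v, e_j>|^2 = 387/13.
Compute ||v||^2 = v·v = 31.
Deficit = 31 − 387/13 = 16/13 ≥ 0, confirming Bessel's inequality. (The deficit equals ||v − Σ <v,e_j> e_j||^2, the squared distance from v to span{e_j}.)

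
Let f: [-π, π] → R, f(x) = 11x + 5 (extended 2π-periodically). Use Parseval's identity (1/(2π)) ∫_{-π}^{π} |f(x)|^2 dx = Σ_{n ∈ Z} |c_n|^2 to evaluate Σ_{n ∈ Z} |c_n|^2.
Σ |c_n|^2 = 121π^2/3 + 25

Expand and integrate term by term over [-π, π]:
  ∫ (11x)^2 dx = 121·(2π^3/3); ∫ 2·11·(5)·x dx = 0 (odd integrand); ∫ 5^2 dx = 25·2π.
So (1/(2π)) ∫_{-π}^{π} (11x + 5)^2 dx = 121π^2/3 + 25 = 121π^2/3 + 25.
Parseval ⇒ Σ |c_n|^2 = 121π^2/3 + 25.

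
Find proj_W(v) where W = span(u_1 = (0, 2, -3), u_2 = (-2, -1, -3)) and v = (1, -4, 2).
proj_W(v) = (-92/133, -382/133, 366/133)

Set up U = [u_1 | ... | u_2] ∈ R^(3×2). The projector onto W = col(U) is P = U (U^T U)^(-1) U^T.
Compute U^T U =
  [13, 7]
  [7, 14],
and U^T v = (-14, -4).
Solve U^T U · c = U^T v for the coefficients: c = (-24/19, 46/133). The projection is proj_W(v) = U c.
Check: (v - proj_W(v)) · u_1 = 0  (should be 0).
Check: (v - proj_W(v)) · u_2 = 0  (should be 0).
Result: proj_W(v) = (-92/133, -382/133, 366/133).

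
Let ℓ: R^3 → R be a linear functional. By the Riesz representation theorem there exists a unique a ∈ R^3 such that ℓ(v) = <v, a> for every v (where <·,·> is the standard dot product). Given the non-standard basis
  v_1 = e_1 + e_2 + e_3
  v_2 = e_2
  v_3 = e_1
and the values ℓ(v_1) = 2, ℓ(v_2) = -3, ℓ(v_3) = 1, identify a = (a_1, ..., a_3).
a = (1, -3, 4)

Write a = (a_1, ..., a_3) in the standard basis. For each basis vector v_i, ℓ(v_i) = <v_i, a> is a linear equation in the a_j's. Collect the n equations into a matrix system V a = ℓ, where row i of V is v_i (expressed in the standard basis). Since V is invertible (lower-triangular with 1s on the diagonal, up to permutation), solve by back-substitution:
  V =
[[1, 1, 1],
 [0, 1, 0],
 [1, 0, 0]]
  V a = (2, -3, 1)
Solving gives a = (1, -3, 4).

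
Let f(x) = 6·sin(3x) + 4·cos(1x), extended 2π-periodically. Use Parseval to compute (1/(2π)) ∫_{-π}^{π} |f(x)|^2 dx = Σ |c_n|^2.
Σ |c_n|^2 = 26

Expand |f|^2 and use orthogonality of {sin(nx), cos(mx)} on [-π, π]:
  ∫_{-π}^{π} sin(nx)^2 dx = π, ∫ cos(mx)^2 dx = π, and cross terms integrate to 0.
So ∫_{-π}^{π} f(x)^2 dx = 6^2 · π + 4^2 · π = (36 + 16)π.
Divide by 2π: (36 + 16)/2 = 26.
By Parseval, this equals Σ |c_n|^2.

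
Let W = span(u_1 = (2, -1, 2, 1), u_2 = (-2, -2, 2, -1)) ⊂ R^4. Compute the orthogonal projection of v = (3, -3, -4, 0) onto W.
proj_W(v) = (68/43, 47/43, -40/43, 34/43)

Set up U = [u_1 | ... | u_2] ∈ R^(4×2). The projector onto W = col(U) is P = U (U^T U)^(-1) U^T.
Compute U^T U =
  [10, 1]
  [1, 13],
and U^T v = (1, -8).
Solve U^T U · c = U^T v for the coefficients: c = (7/43, -27/43). The projection is proj_W(v) = U c.
Check: (v - proj_W(v)) · u_1 = 0  (should be 0).
Check: (v - proj_W(v)) · u_2 = 0  (should be 0).
Result: proj_W(v) = (68/43, 47/43, -40/43, 34/43).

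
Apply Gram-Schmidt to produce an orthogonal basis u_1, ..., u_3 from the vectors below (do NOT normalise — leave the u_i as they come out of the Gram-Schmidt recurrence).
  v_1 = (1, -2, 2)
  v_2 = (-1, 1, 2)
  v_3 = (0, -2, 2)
Orthogonal basis:
  u_1 = (1, -2, 2)
  u_2 = (-10/9, 11/9, 16/9)
  u_3 = (-36/53, -24/53, -6/53)

Apply the Gram-Schmidt recurrence
  u_1 = v_1
  u_i = v_i − Σ_{j<i} ((v_i · u_j) / (u_j · u_j)) · u_j.

Step by step this gives:
  u_1 = (1, -2, 2)
  u_2 = (-10/9, 11/9, 16/9)
  u_3 = (-36/53, -24/53, -6/53)

Orthogonality check:
  u_2 · u_1 = 0 (should be 0)
  u_3 · u_1 = 0 (should be 0)
  u_3 · u_2 = 0 (should be 0)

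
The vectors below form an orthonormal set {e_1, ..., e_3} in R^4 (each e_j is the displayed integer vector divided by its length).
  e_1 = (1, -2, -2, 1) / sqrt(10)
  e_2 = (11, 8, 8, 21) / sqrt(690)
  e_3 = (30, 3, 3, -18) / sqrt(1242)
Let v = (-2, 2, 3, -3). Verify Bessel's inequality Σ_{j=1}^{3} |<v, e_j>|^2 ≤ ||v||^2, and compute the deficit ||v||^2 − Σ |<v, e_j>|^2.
Σ |<v, e_j>|^2 = 51/2; ||v||^2 = 26; deficit = 1/2

Write each e_j = u_j / sqrt(<u_j, u_j>) where u_j is the displayed integer vector. Then <v, e_j> = <v, u_j> / sqrt(<u_j, u_j>), so |<v, e_j>|^2 = <v, u_j>^2 / <u_j, u_j>.
Coefficients: <v, e_1> = -15/sqrt(10), <v, e_2> = -45/sqrt(690), <v, e_3> = 9/sqrt(1242).
Square and sum: Σ |<v, e_j>|^2 = 51/2.
Compute ||v||^2 = v·v = 26.
Deficit = 26 − 51/2 = 1/2 ≥ 0, confirming Bessel's inequality. (The deficit equals ||v − Σ <v,e_j> e_j||^2, the squared distance from v to span{e_j}.)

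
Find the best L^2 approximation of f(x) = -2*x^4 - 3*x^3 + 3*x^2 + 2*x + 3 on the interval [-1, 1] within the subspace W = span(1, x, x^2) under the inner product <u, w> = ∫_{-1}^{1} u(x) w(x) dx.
g(x) = 9*x^2/7 + x/5 + 111/35

The best approximation g ∈ W is the orthogonal projection of f onto W. Writing g = a_0 + a_1 x + a_2 x^2, the coefficients solve the normal equations G · a = b where
  G_{ij} = <φ_i, φ_j> and b_i = <f, φ_i>, with φ_0 = 1, φ_1 = x, φ_2 = x^2.
G =
  [2, 0, 2/3]
  [0, 2/3, 0]
  [2/3, 0, 2/5],
b = (36/5, 2/15, 92/35).
Solving gives a_0 = 111/35, a_1 = 1/5, a_2 = 9/7, so
  g(x) = 9*x^2/7 + x/5 + 111/35.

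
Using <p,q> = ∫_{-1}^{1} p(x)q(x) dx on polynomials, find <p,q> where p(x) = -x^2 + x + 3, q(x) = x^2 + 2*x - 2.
<p,q> = -116/15

Expand the product: p(x)·q(x) = -x^4 - x^3 + 7*x^2 + 4*x - 6.
∫_{-1}^{1} of each monomial x^k gives [2/(k+1) if k even, 0 if k odd]. Integrating term-by-term (or equivalently evaluating the antiderivative F(x) = -x^5/5 - x^4/4 + 7*x^3/3 + 2*x^2 - 6*x at the endpoints):
  F(1) − F(−1) = -127/60 − (337/60) = -116/15.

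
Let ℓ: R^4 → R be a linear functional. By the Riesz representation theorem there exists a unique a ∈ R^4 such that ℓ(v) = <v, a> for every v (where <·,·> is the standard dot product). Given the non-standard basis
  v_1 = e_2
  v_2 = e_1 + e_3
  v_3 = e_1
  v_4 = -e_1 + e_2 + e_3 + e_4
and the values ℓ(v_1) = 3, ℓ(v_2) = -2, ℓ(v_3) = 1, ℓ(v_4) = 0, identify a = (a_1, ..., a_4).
a = (1, 3, -3, 1)

Write a = (a_1, ..., a_4) in the standard basis. For each basis vector v_i, ℓ(v_i) = <v_i, a> is a linear equation in the a_j's. Collect the n equations into a matrix system V a = ℓ, where row i of V is v_i (expressed in the standard basis). Since V is invertible (lower-triangular with 1s on the diagonal, up to permutation), solve by back-substitution:
  V =
[[0, 1, 0, 0],
 [1, 0, 1, 0],
 [1, 0, 0, 0],
 [-1, 1, 1, 1]]
  V a = (3, -2, 1, 0)
Solving gives a = (1, 3, -3, 1).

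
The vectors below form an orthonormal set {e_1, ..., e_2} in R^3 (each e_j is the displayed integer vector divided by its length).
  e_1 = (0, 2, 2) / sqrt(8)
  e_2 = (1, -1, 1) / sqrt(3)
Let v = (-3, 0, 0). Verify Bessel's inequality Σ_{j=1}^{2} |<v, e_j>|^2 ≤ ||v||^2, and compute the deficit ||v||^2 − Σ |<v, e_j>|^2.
Σ |<v, e_j>|^2 = 3; ||v||^2 = 9; deficit = 6

Write each e_j = u_j / sqrt(<u_j, u_j>) where u_j is the displayed integer vector. Then <v, e_j> = <v, u_j> / sqrt(<u_j, u_j>), so |<v, e_j>|^2 = <v, u_j>^2 / <u_j, u_j>.
Coefficients: <v, e_1> = 0/sqrt(8), <v, e_2> = -3/sqrt(3).
Square and sum: Σ |<v, e_j>|^2 = 3.
Compute ||v||^2 = v·v = 9.
Deficit = 9 − 3 = 6 ≥ 0, confirming Bessel's inequality. (The deficit equals ||v − Σ <v,e_j> e_j||^2, the squared distance from v to span{e_j}.)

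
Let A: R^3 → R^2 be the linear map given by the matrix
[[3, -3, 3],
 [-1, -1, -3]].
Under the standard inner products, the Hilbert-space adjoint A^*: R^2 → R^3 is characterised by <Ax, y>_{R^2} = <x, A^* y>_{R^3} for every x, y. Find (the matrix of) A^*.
A^* = A^T =
[[3, -1],
 [-3, -1],
 [3, -3]]

For real matrices with standard dot products, the defining identity <Ax, y> = <x, A^* y> gives (Ax)^T y = x^T (A^*) y, i.e. x^T A^T y = x^T (A^*) y. Since this holds for all x, y, we must have A^* = A^T. Therefore
A^* =
[[3, -1],
 [-3, -1],
 [3, -3]].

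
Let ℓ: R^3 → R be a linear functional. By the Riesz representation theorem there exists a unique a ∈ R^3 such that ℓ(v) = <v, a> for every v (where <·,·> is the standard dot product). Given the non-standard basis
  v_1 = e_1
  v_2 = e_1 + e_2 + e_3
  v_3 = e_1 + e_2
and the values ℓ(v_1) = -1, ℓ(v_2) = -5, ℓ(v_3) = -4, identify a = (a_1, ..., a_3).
a = (-1, -3, -1)

Write a = (a_1, ..., a_3) in the standard basis. For each basis vector v_i, ℓ(v_i) = <v_i, a> is a linear equation in the a_j's. Collect the n equations into a matrix system V a = ℓ, where row i of V is v_i (expressed in the standard basis). Since V is invertible (lower-triangular with 1s on the diagonal, up to permutation), solve by back-substitution:
  V =
[[1, 0, 0],
 [1, 1, 1],
 [1, 1, 0]]
  V a = (-1, -5, -4)
Solving gives a = (-1, -3, -1).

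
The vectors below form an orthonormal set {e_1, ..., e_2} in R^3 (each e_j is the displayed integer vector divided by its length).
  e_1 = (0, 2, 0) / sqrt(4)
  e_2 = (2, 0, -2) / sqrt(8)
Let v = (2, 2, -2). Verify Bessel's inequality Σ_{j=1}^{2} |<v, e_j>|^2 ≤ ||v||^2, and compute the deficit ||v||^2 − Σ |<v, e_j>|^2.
Σ |<v, e_j>|^2 = 12; ||v||^2 = 12; deficit = 0

Write each e_j = u_j / sqrt(<u_j, u_j>) where u_j is the displayed integer vector. Then <v, e_j> = <v, u_j> / sqrt(<u_j, u_j>), so |<v, e_j>|^2 = <v, u_j>^2 / <u_j, u_j>.
Coefficients: <v, e_1> = 4/sqrt(4), <v, e_2> = 8/sqrt(8).
Square and sum: Σ |<v, e_j>|^2 = 12.
Compute ||v||^2 = v·v = 12.
Deficit = 12 − 12 = 0 ≥ 0, confirming Bessel's inequality. (The deficit equals ||v − Σ <v,e_j> e_j||^2, the squared distance from v to span{e_j}.)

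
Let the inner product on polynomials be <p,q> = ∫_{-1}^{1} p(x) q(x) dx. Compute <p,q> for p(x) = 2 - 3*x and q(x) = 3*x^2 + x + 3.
<p,q> = 14

Expand the product: p(x)·q(x) = -9*x^3 + 3*x^2 - 7*x + 6.
∫_{-1}^{1} of each monomial x^k gives [2/(k+1) if k even, 0 if k odd]. Integrating term-by-term (or equivalently evaluating the antiderivative F(x) = -9*x^4/4 + x^3 - 7*x^2/2 + 6*x at the endpoints):
  F(1) − F(−1) = 5/4 − (-51/4) = 14.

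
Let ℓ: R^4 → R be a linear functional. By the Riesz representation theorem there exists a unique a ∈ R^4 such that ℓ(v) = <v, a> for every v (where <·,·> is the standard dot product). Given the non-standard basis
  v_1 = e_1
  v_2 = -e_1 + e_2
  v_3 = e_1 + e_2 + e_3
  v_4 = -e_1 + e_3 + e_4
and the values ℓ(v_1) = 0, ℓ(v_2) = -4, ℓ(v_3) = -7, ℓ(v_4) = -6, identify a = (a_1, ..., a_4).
a = (0, -4, -3, -3)

Write a = (a_1, ..., a_4) in the standard basis. For each basis vector v_i, ℓ(v_i) = <v_i, a> is a linear equation in the a_j's. Collect the n equations into a matrix system V a = ℓ, where row i of V is v_i (expressed in the standard basis). Since V is invertible (lower-triangular with 1s on the diagonal, up to permutation), solve by back-substitution:
  V =
[[1, 0, 0, 0],
 [-1, 1, 0, 0],
 [1, 1, 1, 0],
 [-1, 0, 1, 1]]
  V a = (0, -4, -7, -6)
Solving gives a = (0, -4, -3, -3).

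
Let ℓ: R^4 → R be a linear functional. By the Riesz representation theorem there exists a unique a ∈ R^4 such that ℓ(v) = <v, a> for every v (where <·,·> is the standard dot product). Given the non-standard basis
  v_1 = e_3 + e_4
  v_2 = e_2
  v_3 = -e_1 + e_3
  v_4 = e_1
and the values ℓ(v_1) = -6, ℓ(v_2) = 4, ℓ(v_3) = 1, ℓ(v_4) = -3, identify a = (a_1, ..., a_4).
a = (-3, 4, -2, -4)

Write a = (a_1, ..., a_4) in the standard basis. For each basis vector v_i, ℓ(v_i) = <v_i, a> is a linear equation in the a_j's. Collect the n equations into a matrix system V a = ℓ, where row i of V is v_i (expressed in the standard basis). Since V is invertible (lower-triangular with 1s on the diagonal, up to permutation), solve by back-substitution:
  V =
[[0, 0, 1, 1],
 [0, 1, 0, 0],
 [-1, 0, 1, 0],
 [1, 0, 0, 0]]
  V a = (-6, 4, 1, -3)
Solving gives a = (-3, 4, -2, -4).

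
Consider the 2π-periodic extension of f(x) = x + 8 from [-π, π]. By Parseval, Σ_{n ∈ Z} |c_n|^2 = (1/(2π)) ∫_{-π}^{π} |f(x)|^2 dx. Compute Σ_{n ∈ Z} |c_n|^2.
Σ |c_n|^2 = π^2/3 + 64

Expand and integrate term by term over [-π, π]:
  ∫ (x)^2 dx = 1·(2π^3/3); ∫ 2·1·(8)·x dx = 0 (odd integrand); ∫ 8^2 dx = 64·2π.
So (1/(2π)) ∫_{-π}^{π} (x + 8)^2 dx = 1π^2/3 + 64 = π^2/3 + 64.
Parseval ⇒ Σ |c_n|^2 = π^2/3 + 64.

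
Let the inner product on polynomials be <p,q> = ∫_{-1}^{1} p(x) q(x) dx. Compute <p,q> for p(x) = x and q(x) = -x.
<p,q> = -2/3

Expand the product: p(x)·q(x) = -x^2.
∫_{-1}^{1} of each monomial x^k gives [2/(k+1) if k even, 0 if k odd]. Integrating term-by-term (or equivalently evaluating the antiderivative F(x) = -x^3/3 at the endpoints):
  F(1) − F(−1) = -1/3 − (1/3) = -2/3.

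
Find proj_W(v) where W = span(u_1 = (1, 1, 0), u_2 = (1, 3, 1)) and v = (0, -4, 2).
proj_W(v) = (-4/3, -8/3, -2/3)

Set up U = [u_1 | ... | u_2] ∈ R^(3×2). The projector onto W = col(U) is P = U (U^T U)^(-1) U^T.
Compute U^T U =
  [2, 4]
  [4, 11],
and U^T v = (-4, -10).
Solve U^T U · c = U^T v for the coefficients: c = (-2/3, -2/3). The projection is proj_W(v) = U c.
Check: (v - proj_W(v)) · u_1 = 0  (should be 0).
Check: (v - proj_W(v)) · u_2 = 0  (should be 0).
Result: proj_W(v) = (-4/3, -8/3, -2/3).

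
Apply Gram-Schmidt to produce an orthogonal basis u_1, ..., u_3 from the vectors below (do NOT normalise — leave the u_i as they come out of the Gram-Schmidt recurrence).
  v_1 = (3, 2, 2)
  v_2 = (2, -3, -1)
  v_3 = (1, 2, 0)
Orthogonal basis:
  u_1 = (3, 2, 2)
  u_2 = (40/17, -47/17, -13/17)
  u_3 = (4/13, 7/13, -1)

Apply the Gram-Schmidt recurrence
  u_1 = v_1
  u_i = v_i − Σ_{j<i} ((v_i · u_j) / (u_j · u_j)) · u_j.

Step by step this gives:
  u_1 = (3, 2, 2)
  u_2 = (40/17, -47/17, -13/17)
  u_3 = (4/13, 7/13, -1)

Orthogonality check:
  u_2 · u_1 = 0 (should be 0)
  u_3 · u_1 = 0 (should be 0)
  u_3 · u_2 = 0 (should be 0)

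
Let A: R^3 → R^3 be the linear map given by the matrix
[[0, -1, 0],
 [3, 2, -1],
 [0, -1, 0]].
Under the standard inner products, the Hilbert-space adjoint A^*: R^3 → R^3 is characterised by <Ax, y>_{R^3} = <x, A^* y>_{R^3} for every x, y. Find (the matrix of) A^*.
A^* = A^T =
[[0, 3, 0],
 [-1, 2, -1],
 [0, -1, 0]]

For real matrices with standard dot products, the defining identity <Ax, y> = <x, A^* y> gives (Ax)^T y = x^T (A^*) y, i.e. x^T A^T y = x^T (A^*) y. Since this holds for all x, y, we must have A^* = A^T. Therefore
A^* =
[[0, 3, 0],
 [-1, 2, -1],
 [0, -1, 0]].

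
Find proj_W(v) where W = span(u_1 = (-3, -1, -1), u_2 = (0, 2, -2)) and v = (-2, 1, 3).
proj_W(v) = (-6/11, -13/11, 9/11)

Set up U = [u_1 | ... | u_2] ∈ R^(3×2). The projector onto W = col(U) is P = U (U^T U)^(-1) U^T.
Compute U^T U =
  [11, 0]
  [0, 8],
and U^T v = (2, -4).
Solve U^T U · c = U^T v for the coefficients: c = (2/11, -1/2). The projection is proj_W(v) = U c.
Check: (v - proj_W(v)) · u_1 = 0  (should be 0).
Check: (v - proj_W(v)) · u_2 = 0  (should be 0).
Result: proj_W(v) = (-6/11, -13/11, 9/11).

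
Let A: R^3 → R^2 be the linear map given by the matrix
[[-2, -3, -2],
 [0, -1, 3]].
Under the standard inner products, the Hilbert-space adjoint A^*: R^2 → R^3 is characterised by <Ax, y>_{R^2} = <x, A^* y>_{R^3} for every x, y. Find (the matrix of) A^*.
A^* = A^T =
[[-2, 0],
 [-3, -1],
 [-2, 3]]

For real matrices with standard dot products, the defining identity <Ax, y> = <x, A^* y> gives (Ax)^T y = x^T (A^*) y, i.e. x^T A^T y = x^T (A^*) y. Since this holds for all x, y, we must have A^* = A^T. Therefore
A^* =
[[-2, 0],
 [-3, -1],
 [-2, 3]].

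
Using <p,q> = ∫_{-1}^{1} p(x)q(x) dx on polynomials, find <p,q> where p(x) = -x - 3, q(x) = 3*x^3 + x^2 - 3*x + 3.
<p,q> = -96/5

Expand the product: p(x)·q(x) = -3*x^4 - 10*x^3 + 6*x - 9.
∫_{-1}^{1} of each monomial x^k gives [2/(k+1) if k even, 0 if k odd]. Integrating term-by-term (or equivalently evaluating the antiderivative F(x) = -3*x^5/5 - 5*x^4/2 + 3*x^2 - 9*x at the endpoints):
  F(1) − F(−1) = -91/10 − (101/10) = -96/5.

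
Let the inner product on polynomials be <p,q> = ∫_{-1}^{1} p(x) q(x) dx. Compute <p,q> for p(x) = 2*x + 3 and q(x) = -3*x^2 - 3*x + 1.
<p,q> = -4

Expand the product: p(x)·q(x) = -6*x^3 - 15*x^2 - 7*x + 3.
∫_{-1}^{1} of each monomial x^k gives [2/(k+1) if k even, 0 if k odd]. Integrating term-by-term (or equivalently evaluating the antiderivative F(x) = -3*x^4/2 - 5*x^3 - 7*x^2/2 + 3*x at the endpoints):
  F(1) − F(−1) = -7 − (-3) = -4.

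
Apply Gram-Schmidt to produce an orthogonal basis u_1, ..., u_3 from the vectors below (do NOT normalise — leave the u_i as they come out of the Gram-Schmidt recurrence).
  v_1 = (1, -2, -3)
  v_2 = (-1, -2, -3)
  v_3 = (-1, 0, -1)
Orthogonal basis:
  u_1 = (1, -2, -3)
  u_2 = (-13/7, -2/7, -3/7)
  u_3 = (0, 6/13, -4/13)

Apply the Gram-Schmidt recurrence
  u_1 = v_1
  u_i = v_i − Σ_{j<i} ((v_i · u_j) / (u_j · u_j)) · u_j.

Step by step this gives:
  u_1 = (1, -2, -3)
  u_2 = (-13/7, -2/7, -3/7)
  u_3 = (0, 6/13, -4/13)

Orthogonality check:
  u_2 · u_1 = 0 (should be 0)
  u_3 · u_1 = 0 (should be 0)
  u_3 · u_2 = 0 (should be 0)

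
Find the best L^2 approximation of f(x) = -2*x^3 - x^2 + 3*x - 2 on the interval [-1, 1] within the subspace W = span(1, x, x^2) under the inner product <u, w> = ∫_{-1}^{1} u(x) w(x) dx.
g(x) = -x^2 + 9*x/5 - 2

The best approximation g ∈ W is the orthogonal projection of f onto W. Writing g = a_0 + a_1 x + a_2 x^2, the coefficients solve the normal equations G · a = b where
  G_{ij} = <φ_i, φ_j> and b_i = <f, φ_i>, with φ_0 = 1, φ_1 = x, φ_2 = x^2.
G =
  [2, 0, 2/3]
  [0, 2/3, 0]
  [2/3, 0, 2/5],
b = (-14/3, 6/5, -26/15).
Solving gives a_0 = -2, a_1 = 9/5, a_2 = -1, so
  g(x) = -x^2 + 9*x/5 - 2.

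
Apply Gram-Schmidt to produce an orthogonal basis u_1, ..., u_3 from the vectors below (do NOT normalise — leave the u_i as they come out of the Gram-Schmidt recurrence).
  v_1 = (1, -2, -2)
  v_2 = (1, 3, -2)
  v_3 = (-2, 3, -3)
Orthogonal basis:
  u_1 = (1, -2, -2)
  u_2 = (10/9, 25/9, -20/9)
  u_3 = (-14/5, 0, -7/5)

Apply the Gram-Schmidt recurrence
  u_1 = v_1
  u_i = v_i − Σ_{j<i} ((v_i · u_j) / (u_j · u_j)) · u_j.

Step by step this gives:
  u_1 = (1, -2, -2)
  u_2 = (10/9, 25/9, -20/9)
  u_3 = (-14/5, 0, -7/5)

Orthogonality check:
  u_2 · u_1 = 0 (should be 0)
  u_3 · u_1 = 0 (should be 0)
  u_3 · u_2 = 0 (should be 0)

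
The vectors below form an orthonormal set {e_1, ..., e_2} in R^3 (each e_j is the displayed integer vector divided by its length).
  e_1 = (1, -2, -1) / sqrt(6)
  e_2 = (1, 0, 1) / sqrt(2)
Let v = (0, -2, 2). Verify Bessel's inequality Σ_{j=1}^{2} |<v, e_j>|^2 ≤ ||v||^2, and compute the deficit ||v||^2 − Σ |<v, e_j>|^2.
Σ |<v, e_j>|^2 = 8/3; ||v||^2 = 8; deficit = 16/3

Write each e_j = u_j / sqrt(<u_j, u_j>) where u_j is the displayed integer vector. Then <v, e_j> = <v, u_j> / sqrt(<u_j, u_j>), so |<v, e_j>|^2 = <v, u_j>^2 / <u_j, u_j>.
Coefficients: <v, e_1> = 2/sqrt(6), <v, e_2> = 2/sqrt(2).
Square and sum: Σ |<v, e_j>|^2 = 8/3.
Compute ||v||^2 = v·v = 8.
Deficit = 8 − 8/3 = 16/3 ≥ 0, confirming Bessel's inequality. (The deficit equals ||v − Σ <v,e_j> e_j||^2, the squared distance from v to span{e_j}.)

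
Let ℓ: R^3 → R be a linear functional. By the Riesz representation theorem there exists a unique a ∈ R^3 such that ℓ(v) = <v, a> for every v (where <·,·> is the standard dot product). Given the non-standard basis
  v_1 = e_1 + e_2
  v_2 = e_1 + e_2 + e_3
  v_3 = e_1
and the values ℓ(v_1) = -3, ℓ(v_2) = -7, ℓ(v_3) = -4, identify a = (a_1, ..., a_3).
a = (-4, 1, -4)

Write a = (a_1, ..., a_3) in the standard basis. For each basis vector v_i, ℓ(v_i) = <v_i, a> is a linear equation in the a_j's. Collect the n equations into a matrix system V a = ℓ, where row i of V is v_i (expressed in the standard basis). Since V is invertible (lower-triangular with 1s on the diagonal, up to permutation), solve by back-substitution:
  V =
[[1, 1, 0],
 [1, 1, 1],
 [1, 0, 0]]
  V a = (-3, -7, -4)
Solving gives a = (-4, 1, -4).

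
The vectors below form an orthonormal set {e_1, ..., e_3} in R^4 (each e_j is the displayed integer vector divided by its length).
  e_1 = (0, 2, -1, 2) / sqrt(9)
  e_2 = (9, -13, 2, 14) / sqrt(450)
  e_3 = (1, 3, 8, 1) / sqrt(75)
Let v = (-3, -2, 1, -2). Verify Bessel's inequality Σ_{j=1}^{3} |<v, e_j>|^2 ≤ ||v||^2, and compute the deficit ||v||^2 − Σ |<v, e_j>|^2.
Σ |<v, e_j>|^2 = 537/50; ||v||^2 = 18; deficit = 363/50

Write each e_j = u_j / sqrt(<u_j, u_j>) where u_j is the displayed integer vector. Then <v, e_j> = <v, u_j> / sqrt(<u_j, u_j>), so |<v, e_j>|^2 = <v, u_j>^2 / <u_j, u_j>.
Coefficients: <v, e_1> = -9/sqrt(9), <v, e_2> = -27/sqrt(450), <v, e_3> = -3/sqrt(75).
Square and sum: Σ |<v, e_j>|^2 = 537/50.
Compute ||v||^2 = v·v = 18.
Deficit = 18 − 537/50 = 363/50 ≥ 0, confirming Bessel's inequality. (The deficit equals ||v − Σ <v,e_j> e_j||^2, the squared distance from v to span{e_j}.)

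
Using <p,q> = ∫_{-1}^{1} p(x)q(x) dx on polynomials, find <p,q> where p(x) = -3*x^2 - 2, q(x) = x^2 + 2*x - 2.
<p,q> = 142/15

Expand the product: p(x)·q(x) = -3*x^4 - 6*x^3 + 4*x^2 - 4*x + 4.
∫_{-1}^{1} of each monomial x^k gives [2/(k+1) if k even, 0 if k odd]. Integrating term-by-term (or equivalently evaluating the antiderivative F(x) = -3*x^5/5 - 3*x^4/2 + 4*x^3/3 - 2*x^2 + 4*x at the endpoints):
  F(1) − F(−1) = 37/30 − (-247/30) = 142/15.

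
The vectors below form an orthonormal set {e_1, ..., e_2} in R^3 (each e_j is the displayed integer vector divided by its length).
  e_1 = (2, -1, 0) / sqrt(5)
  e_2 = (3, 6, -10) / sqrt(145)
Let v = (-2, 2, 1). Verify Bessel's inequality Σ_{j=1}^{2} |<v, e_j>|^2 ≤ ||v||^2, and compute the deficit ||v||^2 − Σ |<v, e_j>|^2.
Σ |<v, e_j>|^2 = 212/29; ||v||^2 = 9; deficit = 49/29

Write each e_j = u_j / sqrt(<u_j, u_j>) where u_j is the displayed integer vector. Then <v, e_j> = <v, u_j> / sqrt(<u_j, u_j>), so |<v, e_j>|^2 = <v, u_j>^2 / <u_j, u_j>.
Coefficients: <v, e_1> = -6/sqrt(5), <v, e_2> = -4/sqrt(145).
Square and sum: Σ |<v, e_j>|^2 = 212/29.
Compute ||v||^2 = v·v = 9.
Deficit = 9 − 212/29 = 49/29 ≥ 0, confirming Bessel's inequality. (The deficit equals ||v − Σ <v,e_j> e_j||^2, the squared distance from v to span{e_j}.)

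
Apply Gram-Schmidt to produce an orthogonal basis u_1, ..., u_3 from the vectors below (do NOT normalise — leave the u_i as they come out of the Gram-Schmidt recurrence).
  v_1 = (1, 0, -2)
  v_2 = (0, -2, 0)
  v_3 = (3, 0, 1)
Orthogonal basis:
  u_1 = (1, 0, -2)
  u_2 = (0, -2, 0)
  u_3 = (14/5, 0, 7/5)

Apply the Gram-Schmidt recurrence
  u_1 = v_1
  u_i = v_i − Σ_{j<i} ((v_i · u_j) / (u_j · u_j)) · u_j.

Step by step this gives:
  u_1 = (1, 0, -2)
  u_2 = (0, -2, 0)
  u_3 = (14/5, 0, 7/5)

Orthogonality check:
  u_2 · u_1 = 0 (should be 0)
  u_3 · u_1 = 0 (should be 0)
  u_3 · u_2 = 0 (should be 0)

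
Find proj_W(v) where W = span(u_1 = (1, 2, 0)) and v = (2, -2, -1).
proj_W(v) = (-2/5, -4/5, 0)

Set up U = [u_1 | ... | u_1] ∈ R^(3×1). The projector onto W = col(U) is P = U (U^T U)^(-1) U^T.
Compute U^T U =
  [5],
and U^T v = (-2).
Solve U^T U · c = U^T v for the coefficients: c = (-2/5). The projection is proj_W(v) = U c.
Check: (v - proj_W(v)) · u_1 = 0  (should be 0).
Result: proj_W(v) = (-2/5, -4/5, 0).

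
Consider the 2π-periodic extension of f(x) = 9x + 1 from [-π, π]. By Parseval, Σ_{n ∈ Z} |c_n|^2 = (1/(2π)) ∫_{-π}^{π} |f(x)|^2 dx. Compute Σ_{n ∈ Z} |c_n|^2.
Σ |c_n|^2 = 27π^2 + 1

Expand and integrate term by term over [-π, π]:
  ∫ (9x)^2 dx = 81·(2π^3/3); ∫ 2·9·(1)·x dx = 0 (odd integrand); ∫ 1^2 dx = 1·2π.
So (1/(2π)) ∫_{-π}^{π} (9x + 1)^2 dx = 81π^2/3 + 1 = 27π^2 + 1.
Parseval ⇒ Σ |c_n|^2 = 27π^2 + 1.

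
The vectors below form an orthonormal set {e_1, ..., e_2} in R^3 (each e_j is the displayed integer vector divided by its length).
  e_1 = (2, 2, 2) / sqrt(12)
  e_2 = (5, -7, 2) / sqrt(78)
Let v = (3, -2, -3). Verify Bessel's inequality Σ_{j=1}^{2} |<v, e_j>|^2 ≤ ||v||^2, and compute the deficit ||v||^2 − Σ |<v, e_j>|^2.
Σ |<v, e_j>|^2 = 211/26; ||v||^2 = 22; deficit = 361/26

Write each e_j = u_j / sqrt(<u_j, u_j>) where u_j is the displayed integer vector. Then <v, e_j> = <v, u_j> / sqrt(<u_j, u_j>), so |<v, e_j>|^2 = <v, u_j>^2 / <u_j, u_j>.
Coefficients: <v, e_1> = -4/sqrt(12), <v, e_2> = 23/sqrt(78).
Square and sum: Σ |<v, e_j>|^2 = 211/26.
Compute ||v||^2 = v·v = 22.
Deficit = 22 − 211/26 = 361/26 ≥ 0, confirming Bessel's inequality. (The deficit equals ||v − Σ <v,e_j> e_j||^2, the squared distance from v to span{e_j}.)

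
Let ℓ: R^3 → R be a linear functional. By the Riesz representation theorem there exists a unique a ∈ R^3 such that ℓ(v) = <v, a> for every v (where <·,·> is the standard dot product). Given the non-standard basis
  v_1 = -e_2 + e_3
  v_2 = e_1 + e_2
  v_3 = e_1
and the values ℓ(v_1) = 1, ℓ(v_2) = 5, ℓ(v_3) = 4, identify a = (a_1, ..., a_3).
a = (4, 1, 2)

Write a = (a_1, ..., a_3) in the standard basis. For each basis vector v_i, ℓ(v_i) = <v_i, a> is a linear equation in the a_j's. Collect the n equations into a matrix system V a = ℓ, where row i of V is v_i (expressed in the standard basis). Since V is invertible (lower-triangular with 1s on the diagonal, up to permutation), solve by back-substitution:
  V =
[[0, -1, 1],
 [1, 1, 0],
 [1, 0, 0]]
  V a = (1, 5, 4)
Solving gives a = (4, 1, 2).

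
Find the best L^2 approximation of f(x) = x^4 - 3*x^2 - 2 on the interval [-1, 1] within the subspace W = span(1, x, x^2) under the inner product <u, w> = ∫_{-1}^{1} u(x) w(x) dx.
g(x) = -15*x^2/7 - 73/35

The best approximation g ∈ W is the orthogonal projection of f onto W. Writing g = a_0 + a_1 x + a_2 x^2, the coefficients solve the normal equations G · a = b where
  G_{ij} = <φ_i, φ_j> and b_i = <f, φ_i>, with φ_0 = 1, φ_1 = x, φ_2 = x^2.
G =
  [2, 0, 2/3]
  [0, 2/3, 0]
  [2/3, 0, 2/5],
b = (-28/5, 0, -236/105).
Solving gives a_0 = -73/35, a_1 = 0, a_2 = -15/7, so
  g(x) = -15*x^2/7 - 73/35.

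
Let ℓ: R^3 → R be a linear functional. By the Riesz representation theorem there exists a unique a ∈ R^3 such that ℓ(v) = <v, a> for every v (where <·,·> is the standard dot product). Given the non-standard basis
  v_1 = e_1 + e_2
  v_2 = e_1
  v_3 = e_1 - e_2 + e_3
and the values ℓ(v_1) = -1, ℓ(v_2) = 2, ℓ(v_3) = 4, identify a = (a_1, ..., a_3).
a = (2, -3, -1)

Write a = (a_1, ..., a_3) in the standard basis. For each basis vector v_i, ℓ(v_i) = <v_i, a> is a linear equation in the a_j's. Collect the n equations into a matrix system V a = ℓ, where row i of V is v_i (expressed in the standard basis). Since V is invertible (lower-triangular with 1s on the diagonal, up to permutation), solve by back-substitution:
  V =
[[1, 1, 0],
 [1, 0, 0],
 [1, -1, 1]]
  V a = (-1, 2, 4)
Solving gives a = (2, -3, -1).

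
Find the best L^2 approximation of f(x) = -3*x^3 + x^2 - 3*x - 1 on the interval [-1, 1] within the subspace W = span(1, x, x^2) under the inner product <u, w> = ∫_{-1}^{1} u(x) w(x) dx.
g(x) = x^2 - 24*x/5 - 1

The best approximation g ∈ W is the orthogonal projection of f onto W. Writing g = a_0 + a_1 x + a_2 x^2, the coefficients solve the normal equations G · a = b where
  G_{ij} = <φ_i, φ_j> and b_i = <f, φ_i>, with φ_0 = 1, φ_1 = x, φ_2 = x^2.
G =
  [2, 0, 2/3]
  [0, 2/3, 0]
  [2/3, 0, 2/5],
b = (-4/3, -16/5, -4/15).
Solving gives a_0 = -1, a_1 = -24/5, a_2 = 1, so
  g(x) = x^2 - 24*x/5 - 1.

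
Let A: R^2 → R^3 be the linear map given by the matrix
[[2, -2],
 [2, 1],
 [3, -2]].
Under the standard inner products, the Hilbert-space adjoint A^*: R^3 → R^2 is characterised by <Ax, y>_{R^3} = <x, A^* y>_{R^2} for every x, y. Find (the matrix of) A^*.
A^* = A^T =
[[2, 2, 3],
 [-2, 1, -2]]

For real matrices with standard dot products, the defining identity <Ax, y> = <x, A^* y> gives (Ax)^T y = x^T (A^*) y, i.e. x^T A^T y = x^T (A^*) y. Since this holds for all x, y, we must have A^* = A^T. Therefore
A^* =
[[2, 2, 3],
 [-2, 1, -2]].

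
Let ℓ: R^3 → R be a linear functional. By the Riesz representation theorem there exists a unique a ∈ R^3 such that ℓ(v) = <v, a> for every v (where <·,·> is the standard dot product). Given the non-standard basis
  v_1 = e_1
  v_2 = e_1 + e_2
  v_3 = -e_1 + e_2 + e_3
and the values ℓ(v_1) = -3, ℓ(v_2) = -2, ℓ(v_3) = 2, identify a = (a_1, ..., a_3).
a = (-3, 1, -2)

Write a = (a_1, ..., a_3) in the standard basis. For each basis vector v_i, ℓ(v_i) = <v_i, a> is a linear equation in the a_j's. Collect the n equations into a matrix system V a = ℓ, where row i of V is v_i (expressed in the standard basis). Since V is invertible (lower-triangular with 1s on the diagonal, up to permutation), solve by back-substitution:
  V =
[[1, 0, 0],
 [1, 1, 0],
 [-1, 1, 1]]
  V a = (-3, -2, 2)
Solving gives a = (-3, 1, -2).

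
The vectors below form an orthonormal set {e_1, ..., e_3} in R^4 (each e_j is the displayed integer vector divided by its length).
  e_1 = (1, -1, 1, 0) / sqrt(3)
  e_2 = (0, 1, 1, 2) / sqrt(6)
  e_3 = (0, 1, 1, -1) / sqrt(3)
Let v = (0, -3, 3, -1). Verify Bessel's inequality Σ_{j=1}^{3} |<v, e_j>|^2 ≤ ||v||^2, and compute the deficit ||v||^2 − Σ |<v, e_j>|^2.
Σ |<v, e_j>|^2 = 13; ||v||^2 = 19; deficit = 6

Write each e_j = u_j / sqrt(<u_j, u_j>) where u_j is the displayed integer vector. Then <v, e_j> = <v, u_j> / sqrt(<u_j, u_j>), so |<v, e_j>|^2 = <v, u_j>^2 / <u_j, u_j>.
Coefficients: <v, e_1> = 6/sqrt(3), <v, e_2> = -2/sqrt(6), <v, e_3> = 1/sqrt(3).
Square and sum: Σ |<v, e_j>|^2 = 13.
Compute ||v||^2 = v·v = 19.
Deficit = 19 − 13 = 6 ≥ 0, confirming Bessel's inequality. (The deficit equals ||v − Σ <v,e_j> e_j||^2, the squared distance from v to span{e_j}.)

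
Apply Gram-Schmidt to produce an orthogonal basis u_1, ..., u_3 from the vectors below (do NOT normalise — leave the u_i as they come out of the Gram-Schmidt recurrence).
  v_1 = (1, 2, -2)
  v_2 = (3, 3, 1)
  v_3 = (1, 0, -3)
Orthogonal basis:
  u_1 = (1, 2, -2)
  u_2 = (20/9, 13/9, 23/9)
  u_3 = (68/61, -119/122, -51/122)

Apply the Gram-Schmidt recurrence
  u_1 = v_1
  u_i = v_i − Σ_{j<i} ((v_i · u_j) / (u_j · u_j)) · u_j.

Step by step this gives:
  u_1 = (1, 2, -2)
  u_2 = (20/9, 13/9, 23/9)
  u_3 = (68/61, -119/122, -51/122)

Orthogonality check:
  u_2 · u_1 = 0 (should be 0)
  u_3 · u_1 = 0 (should be 0)
  u_3 · u_2 = 0 (should be 0)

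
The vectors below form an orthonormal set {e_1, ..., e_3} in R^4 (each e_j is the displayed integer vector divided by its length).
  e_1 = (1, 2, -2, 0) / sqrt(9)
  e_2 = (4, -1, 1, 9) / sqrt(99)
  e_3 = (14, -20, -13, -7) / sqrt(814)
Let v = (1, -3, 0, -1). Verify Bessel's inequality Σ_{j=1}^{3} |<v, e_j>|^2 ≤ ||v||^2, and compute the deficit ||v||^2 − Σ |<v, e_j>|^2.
Σ |<v, e_j>|^2 = 805/74; ||v||^2 = 11; deficit = 9/74

Write each e_j = u_j / sqrt(<u_j, u_j>) where u_j is the displayed integer vector. Then <v, e_j> = <v, u_j> / sqrt(<u_j, u_j>), so |<v, e_j>|^2 = <v, u_j>^2 / <u_j, u_j>.
Coefficients: <v, e_1> = -5/sqrt(9), <v, e_2> = -2/sqrt(99), <v, e_3> = 81/sqrt(814).
Square and sum: Σ |<v, e_j>|^2 = 805/74.
Compute ||v||^2 = v·v = 11.
Deficit = 11 − 805/74 = 9/74 ≥ 0, confirming Bessel's inequality. (The deficit equals ||v − Σ <v,e_j> e_j||^2, the squared distance from v to span{e_j}.)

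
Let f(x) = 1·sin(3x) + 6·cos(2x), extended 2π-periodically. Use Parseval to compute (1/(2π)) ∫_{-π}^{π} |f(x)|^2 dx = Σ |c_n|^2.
Σ |c_n|^2 = 37/2

Expand |f|^2 and use orthogonality of {sin(nx), cos(mx)} on [-π, π]:
  ∫_{-π}^{π} sin(nx)^2 dx = π, ∫ cos(mx)^2 dx = π, and cross terms integrate to 0.
So ∫_{-π}^{π} f(x)^2 dx = 1^2 · π + 6^2 · π = (1 + 36)π.
Divide by 2π: (1 + 36)/2 = 37/2.
By Parseval, this equals Σ |c_n|^2.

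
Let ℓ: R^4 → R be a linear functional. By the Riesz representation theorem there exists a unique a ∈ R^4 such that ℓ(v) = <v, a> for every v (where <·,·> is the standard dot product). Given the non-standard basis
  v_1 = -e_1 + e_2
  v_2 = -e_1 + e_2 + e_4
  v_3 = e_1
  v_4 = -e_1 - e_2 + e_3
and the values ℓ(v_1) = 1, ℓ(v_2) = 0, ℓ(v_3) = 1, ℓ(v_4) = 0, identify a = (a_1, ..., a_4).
a = (1, 2, 3, -1)

Write a = (a_1, ..., a_4) in the standard basis. For each basis vector v_i, ℓ(v_i) = <v_i, a> is a linear equation in the a_j's. Collect the n equations into a matrix system V a = ℓ, where row i of V is v_i (expressed in the standard basis). Since V is invertible (lower-triangular with 1s on the diagonal, up to permutation), solve by back-substitution:
  V =
[[-1, 1, 0, 0],
 [-1, 1, 0, 1],
 [1, 0, 0, 0],
 [-1, -1, 1, 0]]
  V a = (1, 0, 1, 0)
Solving gives a = (1, 2, 3, -1).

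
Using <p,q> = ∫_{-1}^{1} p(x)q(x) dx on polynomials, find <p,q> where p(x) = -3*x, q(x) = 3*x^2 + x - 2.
<p,q> = -2

Expand the product: p(x)·q(x) = -9*x^3 - 3*x^2 + 6*x.
∫_{-1}^{1} of each monomial x^k gives [2/(k+1) if k even, 0 if k odd]. Integrating term-by-term (or equivalently evaluating the antiderivative F(x) = -9*x^4/4 - x^3 + 3*x^2 at the endpoints):
  F(1) − F(−1) = -1/4 − (7/4) = -2.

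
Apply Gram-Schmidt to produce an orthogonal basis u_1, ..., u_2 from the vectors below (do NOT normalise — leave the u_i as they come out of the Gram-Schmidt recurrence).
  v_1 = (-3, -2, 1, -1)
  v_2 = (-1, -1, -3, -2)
Orthogonal basis:
  u_1 = (-3, -2, 1, -1)
  u_2 = (-1/5, -7/15, -49/15, -26/15)

Apply the Gram-Schmidt recurrence
  u_1 = v_1
  u_i = v_i − Σ_{j<i} ((v_i · u_j) / (u_j · u_j)) · u_j.

Step by step this gives:
  u_1 = (-3, -2, 1, -1)
  u_2 = (-1/5, -7/15, -49/15, -26/15)

Orthogonality check:
  u_2 · u_1 = 0 (should be 0)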